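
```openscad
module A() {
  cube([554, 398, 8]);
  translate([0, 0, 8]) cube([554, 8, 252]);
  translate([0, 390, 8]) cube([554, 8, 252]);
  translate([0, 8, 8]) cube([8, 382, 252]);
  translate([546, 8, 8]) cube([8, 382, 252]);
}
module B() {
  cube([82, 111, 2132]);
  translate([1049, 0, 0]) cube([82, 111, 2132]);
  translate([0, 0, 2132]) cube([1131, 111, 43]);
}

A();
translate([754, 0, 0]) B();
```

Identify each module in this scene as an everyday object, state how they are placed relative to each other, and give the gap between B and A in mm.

A is an open box. B is a door frame. The door frame is on the floor beside the open box on its +x side. The gap between the door frame and the open box is 200 mm.

The door frame's nearest face is 200 mm from the open box's +x face.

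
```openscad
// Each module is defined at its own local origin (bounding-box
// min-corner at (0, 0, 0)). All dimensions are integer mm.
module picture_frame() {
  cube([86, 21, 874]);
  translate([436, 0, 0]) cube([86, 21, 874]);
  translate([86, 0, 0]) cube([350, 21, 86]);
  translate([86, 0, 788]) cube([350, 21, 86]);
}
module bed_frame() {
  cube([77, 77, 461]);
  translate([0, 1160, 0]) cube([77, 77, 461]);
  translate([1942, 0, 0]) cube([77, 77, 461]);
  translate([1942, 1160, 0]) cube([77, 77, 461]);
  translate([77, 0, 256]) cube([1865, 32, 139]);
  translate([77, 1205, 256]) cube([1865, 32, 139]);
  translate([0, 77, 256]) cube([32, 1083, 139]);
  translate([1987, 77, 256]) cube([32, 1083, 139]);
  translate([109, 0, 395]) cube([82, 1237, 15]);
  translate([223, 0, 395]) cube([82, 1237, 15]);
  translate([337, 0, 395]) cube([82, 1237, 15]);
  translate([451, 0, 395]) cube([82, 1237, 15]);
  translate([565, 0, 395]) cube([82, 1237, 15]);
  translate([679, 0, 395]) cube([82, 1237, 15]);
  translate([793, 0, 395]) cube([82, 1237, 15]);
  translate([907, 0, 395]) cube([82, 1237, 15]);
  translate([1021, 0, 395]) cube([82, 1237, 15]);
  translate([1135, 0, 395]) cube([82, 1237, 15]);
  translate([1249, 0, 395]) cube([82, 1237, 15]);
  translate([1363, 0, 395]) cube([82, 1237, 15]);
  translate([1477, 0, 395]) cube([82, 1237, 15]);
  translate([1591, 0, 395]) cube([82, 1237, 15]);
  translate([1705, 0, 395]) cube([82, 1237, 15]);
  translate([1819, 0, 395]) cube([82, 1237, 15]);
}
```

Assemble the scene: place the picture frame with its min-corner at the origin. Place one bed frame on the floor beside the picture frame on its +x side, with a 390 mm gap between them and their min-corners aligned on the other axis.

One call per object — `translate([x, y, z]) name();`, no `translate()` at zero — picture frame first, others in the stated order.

picture_frame();
translate([912, 0, 0]) bed_frame();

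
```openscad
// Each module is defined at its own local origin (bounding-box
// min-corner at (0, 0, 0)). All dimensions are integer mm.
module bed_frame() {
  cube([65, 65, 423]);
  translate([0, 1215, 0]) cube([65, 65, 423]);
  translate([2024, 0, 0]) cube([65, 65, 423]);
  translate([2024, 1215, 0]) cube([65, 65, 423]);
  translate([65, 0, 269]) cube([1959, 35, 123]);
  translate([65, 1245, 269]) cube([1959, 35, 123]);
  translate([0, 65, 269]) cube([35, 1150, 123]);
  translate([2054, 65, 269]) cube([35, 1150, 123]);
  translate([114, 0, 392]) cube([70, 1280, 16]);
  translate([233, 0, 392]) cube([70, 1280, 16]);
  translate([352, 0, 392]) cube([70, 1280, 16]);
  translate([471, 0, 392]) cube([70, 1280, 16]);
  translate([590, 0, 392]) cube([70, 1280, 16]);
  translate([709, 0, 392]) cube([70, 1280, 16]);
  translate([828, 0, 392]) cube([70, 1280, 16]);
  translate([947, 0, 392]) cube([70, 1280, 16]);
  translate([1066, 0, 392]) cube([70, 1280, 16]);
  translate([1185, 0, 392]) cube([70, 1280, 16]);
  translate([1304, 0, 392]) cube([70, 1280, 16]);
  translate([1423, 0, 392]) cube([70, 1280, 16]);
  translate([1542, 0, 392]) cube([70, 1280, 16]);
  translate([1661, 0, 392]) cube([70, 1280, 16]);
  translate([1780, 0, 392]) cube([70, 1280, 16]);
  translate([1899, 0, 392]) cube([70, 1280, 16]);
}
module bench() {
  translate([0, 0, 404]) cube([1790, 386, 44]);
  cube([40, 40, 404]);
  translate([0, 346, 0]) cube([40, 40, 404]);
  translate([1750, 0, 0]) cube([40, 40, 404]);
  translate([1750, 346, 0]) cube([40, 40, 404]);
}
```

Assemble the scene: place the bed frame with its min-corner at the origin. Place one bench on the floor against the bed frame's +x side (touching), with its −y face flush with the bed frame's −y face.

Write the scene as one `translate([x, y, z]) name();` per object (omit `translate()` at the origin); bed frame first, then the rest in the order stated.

bed_frame();
translate([2089, 0, 0]) bench();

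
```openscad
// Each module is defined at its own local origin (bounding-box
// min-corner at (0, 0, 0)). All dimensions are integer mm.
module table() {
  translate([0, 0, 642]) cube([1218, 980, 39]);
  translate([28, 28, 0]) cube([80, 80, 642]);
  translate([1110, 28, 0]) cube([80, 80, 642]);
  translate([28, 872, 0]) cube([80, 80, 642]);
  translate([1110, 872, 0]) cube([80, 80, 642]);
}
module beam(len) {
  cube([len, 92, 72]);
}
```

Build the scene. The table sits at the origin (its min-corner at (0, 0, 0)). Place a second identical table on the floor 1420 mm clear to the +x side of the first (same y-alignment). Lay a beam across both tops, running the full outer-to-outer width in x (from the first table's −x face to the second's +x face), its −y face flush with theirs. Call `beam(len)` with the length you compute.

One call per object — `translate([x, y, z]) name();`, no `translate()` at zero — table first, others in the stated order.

table();
translate([2638, 0, 0]) table();
translate([0, 0, 681]) beam(3856);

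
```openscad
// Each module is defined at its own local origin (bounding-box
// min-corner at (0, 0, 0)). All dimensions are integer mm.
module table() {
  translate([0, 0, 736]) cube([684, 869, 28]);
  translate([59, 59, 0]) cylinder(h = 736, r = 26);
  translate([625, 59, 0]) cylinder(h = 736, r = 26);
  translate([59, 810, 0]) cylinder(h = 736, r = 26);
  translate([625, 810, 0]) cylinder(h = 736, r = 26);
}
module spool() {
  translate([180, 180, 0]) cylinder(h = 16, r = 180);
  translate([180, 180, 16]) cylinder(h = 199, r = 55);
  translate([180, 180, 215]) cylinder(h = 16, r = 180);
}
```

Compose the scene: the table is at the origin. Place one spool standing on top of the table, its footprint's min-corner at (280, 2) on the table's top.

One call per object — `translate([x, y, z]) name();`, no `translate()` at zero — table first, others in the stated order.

table();
translate([280, 2, 764]) spool();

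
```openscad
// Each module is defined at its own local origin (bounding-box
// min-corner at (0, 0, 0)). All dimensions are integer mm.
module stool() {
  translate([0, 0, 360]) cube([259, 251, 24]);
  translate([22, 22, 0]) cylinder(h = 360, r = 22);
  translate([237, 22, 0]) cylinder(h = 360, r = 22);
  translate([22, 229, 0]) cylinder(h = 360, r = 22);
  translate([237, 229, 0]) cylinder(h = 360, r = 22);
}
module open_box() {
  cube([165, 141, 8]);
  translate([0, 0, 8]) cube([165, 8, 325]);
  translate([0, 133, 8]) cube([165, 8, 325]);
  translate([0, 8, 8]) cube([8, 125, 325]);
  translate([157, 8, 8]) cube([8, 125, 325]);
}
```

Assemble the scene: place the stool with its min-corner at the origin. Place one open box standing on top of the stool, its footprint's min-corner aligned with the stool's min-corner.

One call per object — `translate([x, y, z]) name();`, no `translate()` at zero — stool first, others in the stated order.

stool();
translate([0, 0, 384]) open_box();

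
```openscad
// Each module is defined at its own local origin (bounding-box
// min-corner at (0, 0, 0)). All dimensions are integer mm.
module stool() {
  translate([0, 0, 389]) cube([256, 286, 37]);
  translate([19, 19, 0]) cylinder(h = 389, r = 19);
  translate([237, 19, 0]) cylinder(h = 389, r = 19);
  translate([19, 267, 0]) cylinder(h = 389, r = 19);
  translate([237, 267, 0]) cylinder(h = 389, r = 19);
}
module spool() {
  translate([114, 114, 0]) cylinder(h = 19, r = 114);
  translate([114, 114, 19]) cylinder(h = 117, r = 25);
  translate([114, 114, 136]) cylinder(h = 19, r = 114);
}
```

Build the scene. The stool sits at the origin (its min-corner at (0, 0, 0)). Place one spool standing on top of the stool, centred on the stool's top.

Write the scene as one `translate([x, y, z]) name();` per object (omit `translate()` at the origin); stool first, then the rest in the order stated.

stool();
translate([14, 29, 426]) spool();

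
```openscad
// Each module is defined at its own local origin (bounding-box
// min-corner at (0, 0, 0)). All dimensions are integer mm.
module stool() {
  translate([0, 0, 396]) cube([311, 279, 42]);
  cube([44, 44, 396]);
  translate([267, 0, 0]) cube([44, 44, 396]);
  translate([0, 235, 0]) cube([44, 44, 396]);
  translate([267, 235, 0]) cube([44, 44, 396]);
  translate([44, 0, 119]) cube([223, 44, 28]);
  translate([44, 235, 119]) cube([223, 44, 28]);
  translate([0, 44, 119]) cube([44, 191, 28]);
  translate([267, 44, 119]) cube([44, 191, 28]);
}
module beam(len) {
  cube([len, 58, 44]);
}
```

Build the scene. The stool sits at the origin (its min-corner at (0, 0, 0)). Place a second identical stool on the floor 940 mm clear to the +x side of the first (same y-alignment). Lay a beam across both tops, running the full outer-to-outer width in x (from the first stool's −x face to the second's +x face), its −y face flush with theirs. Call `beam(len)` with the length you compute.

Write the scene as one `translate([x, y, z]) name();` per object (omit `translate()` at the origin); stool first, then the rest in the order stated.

stool();
translate([1251, 0, 0]) stool();
translate([0, 0, 438]) beam(1562);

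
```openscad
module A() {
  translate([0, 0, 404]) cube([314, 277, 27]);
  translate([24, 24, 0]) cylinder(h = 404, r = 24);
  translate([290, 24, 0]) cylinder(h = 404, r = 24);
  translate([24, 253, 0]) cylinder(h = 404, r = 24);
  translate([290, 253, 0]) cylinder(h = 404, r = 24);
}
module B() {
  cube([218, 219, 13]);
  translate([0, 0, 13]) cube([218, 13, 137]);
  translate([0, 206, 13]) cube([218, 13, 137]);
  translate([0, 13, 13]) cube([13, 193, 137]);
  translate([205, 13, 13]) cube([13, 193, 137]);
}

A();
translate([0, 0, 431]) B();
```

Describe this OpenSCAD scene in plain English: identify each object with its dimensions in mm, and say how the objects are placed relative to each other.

A is a four-legged stool. The seat is a 314×277×27 mm slab whose top surface is at z = 431 mm; four round legs, each 48 mm in diameter, run from the floor (z = 0) to the underside of the seat, each leg's axis is inset half a diameter from the nearest pair of seat edges (so the leg's bounding box is flush with the corner).

B is an open-topped rectangular box: outside dimensions 218×219×150 mm, with a uniform wall and base thickness of 13 mm. The base is a full 218×219 slab on the floor; four walls sit on top of the base. The front and back walls (the −y and +y sides) span the full width; the two side walls fit between them.

The open box is on top of the stool.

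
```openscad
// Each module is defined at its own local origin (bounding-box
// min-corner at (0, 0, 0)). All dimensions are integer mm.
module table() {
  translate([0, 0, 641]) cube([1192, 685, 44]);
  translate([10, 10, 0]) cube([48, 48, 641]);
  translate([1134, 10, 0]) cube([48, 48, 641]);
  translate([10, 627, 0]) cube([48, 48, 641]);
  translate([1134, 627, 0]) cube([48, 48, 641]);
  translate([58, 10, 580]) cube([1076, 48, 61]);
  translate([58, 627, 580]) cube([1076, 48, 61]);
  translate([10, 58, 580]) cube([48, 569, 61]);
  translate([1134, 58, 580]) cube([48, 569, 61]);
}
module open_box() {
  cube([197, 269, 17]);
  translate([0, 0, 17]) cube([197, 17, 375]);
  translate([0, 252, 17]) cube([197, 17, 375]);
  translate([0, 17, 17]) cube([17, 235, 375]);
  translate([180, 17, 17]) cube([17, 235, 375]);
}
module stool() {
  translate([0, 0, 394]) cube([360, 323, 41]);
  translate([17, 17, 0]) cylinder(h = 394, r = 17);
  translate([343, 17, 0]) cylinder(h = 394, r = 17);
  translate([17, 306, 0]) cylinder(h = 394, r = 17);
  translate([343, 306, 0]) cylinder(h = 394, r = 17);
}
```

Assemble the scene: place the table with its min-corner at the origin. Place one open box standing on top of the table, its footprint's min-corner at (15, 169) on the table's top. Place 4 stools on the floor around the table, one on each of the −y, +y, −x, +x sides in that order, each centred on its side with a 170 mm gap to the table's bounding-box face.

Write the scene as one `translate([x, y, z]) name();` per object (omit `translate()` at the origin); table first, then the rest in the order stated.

table();
translate([15, 169, 685]) open_box();
translate([416, -493, 0]) stool();
translate([416, 855, 0]) stool();
translate([-530, 181, 0]) stool();
translate([1362, 181, 0]) stool();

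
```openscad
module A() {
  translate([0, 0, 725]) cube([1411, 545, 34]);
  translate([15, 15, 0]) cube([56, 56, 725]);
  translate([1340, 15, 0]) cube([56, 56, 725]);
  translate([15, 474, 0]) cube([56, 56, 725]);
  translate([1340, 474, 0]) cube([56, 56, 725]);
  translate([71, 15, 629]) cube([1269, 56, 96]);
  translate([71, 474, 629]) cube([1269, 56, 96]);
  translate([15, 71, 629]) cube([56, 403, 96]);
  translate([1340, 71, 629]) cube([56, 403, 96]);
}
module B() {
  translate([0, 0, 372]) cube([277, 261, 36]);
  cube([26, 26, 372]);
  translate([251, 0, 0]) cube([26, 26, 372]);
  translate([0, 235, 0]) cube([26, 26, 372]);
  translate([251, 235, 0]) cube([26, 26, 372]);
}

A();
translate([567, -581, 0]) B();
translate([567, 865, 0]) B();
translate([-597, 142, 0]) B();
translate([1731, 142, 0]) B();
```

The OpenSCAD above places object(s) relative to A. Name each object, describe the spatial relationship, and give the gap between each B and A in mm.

A is a table. B is a stool. Four stools sit around the table at the −y, +y, −x, +x sides. The gap between each stool and the table is 320 mm.

Each stool's nearest face is 320 mm from the table's bounding box.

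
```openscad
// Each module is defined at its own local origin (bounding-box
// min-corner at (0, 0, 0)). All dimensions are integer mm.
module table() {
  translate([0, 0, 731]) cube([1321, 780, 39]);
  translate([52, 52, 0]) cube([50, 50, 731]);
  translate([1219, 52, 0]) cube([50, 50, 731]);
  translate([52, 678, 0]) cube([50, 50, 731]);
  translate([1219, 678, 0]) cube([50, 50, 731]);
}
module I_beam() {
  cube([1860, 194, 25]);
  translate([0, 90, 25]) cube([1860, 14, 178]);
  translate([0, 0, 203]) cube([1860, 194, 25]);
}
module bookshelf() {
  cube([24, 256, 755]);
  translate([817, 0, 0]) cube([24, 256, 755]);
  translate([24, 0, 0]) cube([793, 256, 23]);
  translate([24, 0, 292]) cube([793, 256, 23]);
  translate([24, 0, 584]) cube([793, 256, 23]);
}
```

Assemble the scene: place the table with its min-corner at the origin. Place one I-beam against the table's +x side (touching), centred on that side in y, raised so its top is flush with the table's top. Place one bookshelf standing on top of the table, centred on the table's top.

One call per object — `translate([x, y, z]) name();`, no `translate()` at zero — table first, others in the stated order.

table();
translate([1321, 293, 542]) I_beam();
translate([240, 262, 770]) bookshelf();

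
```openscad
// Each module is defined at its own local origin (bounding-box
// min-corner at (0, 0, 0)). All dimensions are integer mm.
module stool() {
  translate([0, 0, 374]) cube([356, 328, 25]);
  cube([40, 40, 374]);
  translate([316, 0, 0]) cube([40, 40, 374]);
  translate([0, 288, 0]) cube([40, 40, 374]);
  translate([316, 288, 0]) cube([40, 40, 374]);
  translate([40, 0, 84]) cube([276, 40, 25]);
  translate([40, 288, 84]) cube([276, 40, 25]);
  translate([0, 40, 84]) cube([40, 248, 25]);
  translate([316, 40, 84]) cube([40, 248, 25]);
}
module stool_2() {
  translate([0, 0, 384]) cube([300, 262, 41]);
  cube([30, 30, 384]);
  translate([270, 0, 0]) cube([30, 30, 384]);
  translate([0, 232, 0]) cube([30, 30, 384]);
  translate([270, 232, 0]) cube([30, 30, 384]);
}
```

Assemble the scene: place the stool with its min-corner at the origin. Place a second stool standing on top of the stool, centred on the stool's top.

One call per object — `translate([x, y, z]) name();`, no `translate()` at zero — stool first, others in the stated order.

stool();
translate([28, 33, 399]) stool_2();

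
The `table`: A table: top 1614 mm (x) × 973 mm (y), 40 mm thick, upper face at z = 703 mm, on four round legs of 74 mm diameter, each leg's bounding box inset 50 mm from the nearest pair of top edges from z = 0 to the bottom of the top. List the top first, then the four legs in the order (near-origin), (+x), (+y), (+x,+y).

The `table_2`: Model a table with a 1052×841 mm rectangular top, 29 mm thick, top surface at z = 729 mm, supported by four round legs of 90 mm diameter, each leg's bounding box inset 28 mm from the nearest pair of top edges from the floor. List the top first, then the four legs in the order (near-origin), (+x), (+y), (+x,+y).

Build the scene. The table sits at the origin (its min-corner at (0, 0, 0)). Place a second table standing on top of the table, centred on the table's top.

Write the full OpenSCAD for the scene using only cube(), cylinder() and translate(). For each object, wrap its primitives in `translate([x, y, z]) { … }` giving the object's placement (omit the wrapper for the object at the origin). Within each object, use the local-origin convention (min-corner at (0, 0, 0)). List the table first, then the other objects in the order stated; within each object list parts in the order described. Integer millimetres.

translate([0, 0, 663]) cube([1614, 973, 40]);
translate([87, 87, 0]) cylinder(h = 663, r = 37);
translate([1527, 87, 0]) cylinder(h = 663, r = 37);
translate([87, 886, 0]) cylinder(h = 663, r = 37);
translate([1527, 886, 0]) cylinder(h = 663, r = 37);
translate([281, 66, 703]) {
  translate([0, 0, 700]) cube([1052, 841, 29]);
  translate([73, 73, 0]) cylinder(h = 700, r = 45);
  translate([979, 73, 0]) cylinder(h = 700, r = 45);
  translate([73, 768, 0]) cylinder(h = 700, r = 45);
  translate([979, 768, 0]) cylinder(h = 700, r = 45);
}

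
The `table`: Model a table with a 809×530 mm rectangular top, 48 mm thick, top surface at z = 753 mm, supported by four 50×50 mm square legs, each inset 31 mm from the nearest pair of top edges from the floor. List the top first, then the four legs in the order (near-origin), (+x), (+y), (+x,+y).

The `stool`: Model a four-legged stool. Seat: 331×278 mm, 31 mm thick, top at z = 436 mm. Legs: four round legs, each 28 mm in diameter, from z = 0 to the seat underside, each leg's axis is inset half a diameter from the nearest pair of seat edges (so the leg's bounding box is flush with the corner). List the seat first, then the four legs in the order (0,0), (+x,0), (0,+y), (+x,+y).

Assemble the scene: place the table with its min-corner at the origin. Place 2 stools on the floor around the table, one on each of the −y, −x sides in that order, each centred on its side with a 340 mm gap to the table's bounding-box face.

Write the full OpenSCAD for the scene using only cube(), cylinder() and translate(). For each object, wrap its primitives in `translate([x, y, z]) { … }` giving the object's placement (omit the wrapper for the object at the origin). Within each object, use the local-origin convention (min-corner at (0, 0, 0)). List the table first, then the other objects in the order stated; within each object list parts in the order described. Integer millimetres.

translate([0, 0, 705]) cube([809, 530, 48]);
translate([31, 31, 0]) cube([50, 50, 705]);
translate([728, 31, 0]) cube([50, 50, 705]);
translate([31, 449, 0]) cube([50, 50, 705]);
translate([728, 449, 0]) cube([50, 50, 705]);
translate([239, -618, 0]) {
  translate([0, 0, 405]) cube([331, 278, 31]);
  translate([14, 14, 0]) cylinder(h = 405, r = 14);
  translate([317, 14, 0]) cylinder(h = 405, r = 14);
  translate([14, 264, 0]) cylinder(h = 405, r = 14);
  translate([317, 264, 0]) cylinder(h = 405, r = 14);
}
translate([-671, 126, 0]) {
  translate([0, 0, 405]) cube([331, 278, 31]);
  translate([14, 14, 0]) cylinder(h = 405, r = 14);
  translate([317, 14, 0]) cylinder(h = 405, r = 14);
  translate([14, 264, 0]) cylinder(h = 405, r = 14);
  translate([317, 264, 0]) cylinder(h = 405, r = 14);
}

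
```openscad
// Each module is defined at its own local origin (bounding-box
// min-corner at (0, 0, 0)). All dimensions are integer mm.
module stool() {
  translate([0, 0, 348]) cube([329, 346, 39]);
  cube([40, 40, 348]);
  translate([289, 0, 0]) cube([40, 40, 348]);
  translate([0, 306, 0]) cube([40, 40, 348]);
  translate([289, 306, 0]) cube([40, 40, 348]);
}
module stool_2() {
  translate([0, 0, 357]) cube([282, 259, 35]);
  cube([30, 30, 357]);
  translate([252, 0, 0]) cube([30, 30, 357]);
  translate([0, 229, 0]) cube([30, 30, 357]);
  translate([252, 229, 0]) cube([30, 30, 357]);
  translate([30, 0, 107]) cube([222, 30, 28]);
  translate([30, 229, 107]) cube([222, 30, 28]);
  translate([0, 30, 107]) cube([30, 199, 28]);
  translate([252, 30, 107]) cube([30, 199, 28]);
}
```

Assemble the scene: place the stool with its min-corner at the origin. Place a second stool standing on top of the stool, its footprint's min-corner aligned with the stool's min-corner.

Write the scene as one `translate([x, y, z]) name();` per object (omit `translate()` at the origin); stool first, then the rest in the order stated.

stool();
translate([0, 0, 387]) stool_2();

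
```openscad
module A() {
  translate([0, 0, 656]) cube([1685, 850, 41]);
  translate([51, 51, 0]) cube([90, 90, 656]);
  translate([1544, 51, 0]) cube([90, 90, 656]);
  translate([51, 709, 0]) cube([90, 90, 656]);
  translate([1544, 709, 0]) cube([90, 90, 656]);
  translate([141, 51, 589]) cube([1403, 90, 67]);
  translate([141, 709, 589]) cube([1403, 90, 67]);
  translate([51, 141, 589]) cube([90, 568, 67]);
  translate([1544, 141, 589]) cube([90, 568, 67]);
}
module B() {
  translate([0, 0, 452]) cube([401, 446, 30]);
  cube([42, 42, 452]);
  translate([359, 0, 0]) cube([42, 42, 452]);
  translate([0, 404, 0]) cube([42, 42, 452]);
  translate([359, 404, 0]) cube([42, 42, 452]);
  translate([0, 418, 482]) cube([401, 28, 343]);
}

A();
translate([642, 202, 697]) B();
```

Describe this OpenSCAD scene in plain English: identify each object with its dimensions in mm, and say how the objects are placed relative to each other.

A is a table with a 1685×850 mm rectangular top, 41 mm thick, top surface at z = 697 mm, supported by four 90×90 mm square legs, each inset 51 mm from the nearest pair of top edges, running from the floor. Four apron rails, 90 mm thick and 67 mm tall, run between adjacent legs with their top edges flush with the underside of the top and their outer faces flush with the legs' outer faces.

B is a chair. The seat is a 401×446×30 mm slab with its top at z = 482 mm, on four 42×42 mm corner legs (flush with the seat edges, standing on z = 0). A flat backrest 28 mm thick, 343 mm tall, spans the full seat width and rises from the seat top along its +y edge, rear face flush with the rear of the seat.

The chair is on top of the table, centred.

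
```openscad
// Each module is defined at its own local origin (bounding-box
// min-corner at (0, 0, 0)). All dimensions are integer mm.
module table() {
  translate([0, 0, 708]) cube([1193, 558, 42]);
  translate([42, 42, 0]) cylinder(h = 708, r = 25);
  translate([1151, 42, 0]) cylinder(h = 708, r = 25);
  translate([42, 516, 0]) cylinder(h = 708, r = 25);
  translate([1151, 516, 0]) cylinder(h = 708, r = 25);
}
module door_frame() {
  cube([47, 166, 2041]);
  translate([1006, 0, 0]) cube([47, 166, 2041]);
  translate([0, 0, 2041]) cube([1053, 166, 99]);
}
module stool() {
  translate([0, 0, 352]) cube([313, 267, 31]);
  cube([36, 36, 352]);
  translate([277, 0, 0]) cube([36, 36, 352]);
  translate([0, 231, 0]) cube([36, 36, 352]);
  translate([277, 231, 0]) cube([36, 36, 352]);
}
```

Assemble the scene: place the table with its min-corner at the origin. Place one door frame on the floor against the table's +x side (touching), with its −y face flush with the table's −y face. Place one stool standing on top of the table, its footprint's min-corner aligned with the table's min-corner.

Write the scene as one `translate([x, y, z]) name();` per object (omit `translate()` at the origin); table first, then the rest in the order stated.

table();
translate([1193, 0, 0]) door_frame();
translate([0, 0, 750]) stool();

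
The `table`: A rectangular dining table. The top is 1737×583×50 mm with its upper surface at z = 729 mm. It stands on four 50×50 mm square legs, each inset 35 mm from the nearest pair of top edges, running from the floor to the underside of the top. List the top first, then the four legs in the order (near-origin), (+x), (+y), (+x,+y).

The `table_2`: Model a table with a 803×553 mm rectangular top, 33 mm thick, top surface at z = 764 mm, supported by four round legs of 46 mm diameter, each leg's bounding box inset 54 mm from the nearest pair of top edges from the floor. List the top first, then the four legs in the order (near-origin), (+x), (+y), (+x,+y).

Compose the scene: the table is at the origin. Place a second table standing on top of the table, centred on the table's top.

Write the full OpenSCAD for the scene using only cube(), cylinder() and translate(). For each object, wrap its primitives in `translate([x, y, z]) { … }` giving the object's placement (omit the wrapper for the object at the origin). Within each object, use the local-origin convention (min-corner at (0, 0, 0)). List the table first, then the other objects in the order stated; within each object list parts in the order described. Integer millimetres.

translate([0, 0, 679]) cube([1737, 583, 50]);
translate([35, 35, 0]) cube([50, 50, 679]);
translate([1652, 35, 0]) cube([50, 50, 679]);
translate([35, 498, 0]) cube([50, 50, 679]);
translate([1652, 498, 0]) cube([50, 50, 679]);
translate([467, 15, 729]) {
  translate([0, 0, 731]) cube([803, 553, 33]);
  translate([77, 77, 0]) cylinder(h = 731, r = 23);
  translate([726, 77, 0]) cylinder(h = 731, r = 23);
  translate([77, 476, 0]) cylinder(h = 731, r = 23);
  translate([726, 476, 0]) cylinder(h = 731, r = 23);
}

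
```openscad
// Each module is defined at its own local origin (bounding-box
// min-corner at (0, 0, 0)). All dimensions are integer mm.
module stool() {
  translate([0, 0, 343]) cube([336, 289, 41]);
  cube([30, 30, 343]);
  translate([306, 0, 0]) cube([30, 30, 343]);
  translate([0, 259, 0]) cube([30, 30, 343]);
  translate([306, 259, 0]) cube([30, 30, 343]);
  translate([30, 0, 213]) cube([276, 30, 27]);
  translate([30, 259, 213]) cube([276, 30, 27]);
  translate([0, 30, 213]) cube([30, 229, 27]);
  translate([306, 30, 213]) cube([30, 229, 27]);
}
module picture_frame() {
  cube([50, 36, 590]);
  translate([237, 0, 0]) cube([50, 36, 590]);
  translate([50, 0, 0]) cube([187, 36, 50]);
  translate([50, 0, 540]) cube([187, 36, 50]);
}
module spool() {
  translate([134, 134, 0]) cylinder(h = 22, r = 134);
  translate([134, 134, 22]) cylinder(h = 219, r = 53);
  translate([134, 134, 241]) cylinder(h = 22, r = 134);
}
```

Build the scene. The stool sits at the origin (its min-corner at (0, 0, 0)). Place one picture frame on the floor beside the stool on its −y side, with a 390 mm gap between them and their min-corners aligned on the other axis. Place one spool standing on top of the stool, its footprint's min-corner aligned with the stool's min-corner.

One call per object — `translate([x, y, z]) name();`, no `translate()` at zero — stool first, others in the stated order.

stool();
translate([0, -426, 0]) picture_frame();
translate([0, 0, 384]) spool();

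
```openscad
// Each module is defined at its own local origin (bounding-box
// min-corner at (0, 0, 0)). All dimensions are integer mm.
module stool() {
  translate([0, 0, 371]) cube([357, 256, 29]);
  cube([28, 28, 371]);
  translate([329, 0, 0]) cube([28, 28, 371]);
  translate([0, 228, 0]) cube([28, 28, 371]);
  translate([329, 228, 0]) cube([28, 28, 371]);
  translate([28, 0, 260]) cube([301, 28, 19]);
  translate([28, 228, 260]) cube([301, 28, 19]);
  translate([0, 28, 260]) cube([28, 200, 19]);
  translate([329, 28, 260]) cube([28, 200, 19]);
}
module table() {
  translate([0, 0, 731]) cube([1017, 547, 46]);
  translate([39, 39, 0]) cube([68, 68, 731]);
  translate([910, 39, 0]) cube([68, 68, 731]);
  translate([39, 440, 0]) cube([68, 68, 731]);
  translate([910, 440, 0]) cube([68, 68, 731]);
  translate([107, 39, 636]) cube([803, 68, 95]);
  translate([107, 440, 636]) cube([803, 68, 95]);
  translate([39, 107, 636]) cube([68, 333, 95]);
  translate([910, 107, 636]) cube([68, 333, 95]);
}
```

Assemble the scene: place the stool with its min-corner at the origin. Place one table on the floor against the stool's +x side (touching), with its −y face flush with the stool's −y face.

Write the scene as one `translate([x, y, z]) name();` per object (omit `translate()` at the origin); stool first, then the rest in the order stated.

stool();
translate([357, 0, 0]) table();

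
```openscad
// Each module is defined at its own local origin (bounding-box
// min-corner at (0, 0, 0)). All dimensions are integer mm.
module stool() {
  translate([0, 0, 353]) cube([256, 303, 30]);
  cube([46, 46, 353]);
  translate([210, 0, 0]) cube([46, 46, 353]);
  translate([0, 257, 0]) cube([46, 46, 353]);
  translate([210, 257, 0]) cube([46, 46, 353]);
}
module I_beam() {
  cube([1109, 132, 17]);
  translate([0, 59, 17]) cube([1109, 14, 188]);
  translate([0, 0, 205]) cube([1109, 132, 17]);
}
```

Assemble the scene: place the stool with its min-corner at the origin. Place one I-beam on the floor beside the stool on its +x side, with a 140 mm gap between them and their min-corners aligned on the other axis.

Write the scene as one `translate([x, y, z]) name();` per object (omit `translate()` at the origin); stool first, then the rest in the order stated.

stool();
translate([396, 0, 0]) I_beam();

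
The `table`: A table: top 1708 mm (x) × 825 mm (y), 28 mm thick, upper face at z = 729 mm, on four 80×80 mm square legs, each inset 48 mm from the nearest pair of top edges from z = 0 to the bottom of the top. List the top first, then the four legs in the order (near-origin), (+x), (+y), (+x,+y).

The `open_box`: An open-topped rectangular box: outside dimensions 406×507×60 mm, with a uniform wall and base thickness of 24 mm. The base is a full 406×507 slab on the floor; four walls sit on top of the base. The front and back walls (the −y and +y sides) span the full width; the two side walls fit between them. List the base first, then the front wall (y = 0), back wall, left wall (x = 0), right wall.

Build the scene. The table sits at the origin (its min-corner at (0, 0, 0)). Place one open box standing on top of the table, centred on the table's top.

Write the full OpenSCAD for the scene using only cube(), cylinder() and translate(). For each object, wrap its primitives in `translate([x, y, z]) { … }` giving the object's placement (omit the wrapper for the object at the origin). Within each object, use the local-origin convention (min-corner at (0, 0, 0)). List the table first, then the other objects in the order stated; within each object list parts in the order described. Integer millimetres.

translate([0, 0, 701]) cube([1708, 825, 28]);
translate([48, 48, 0]) cube([80, 80, 701]);
translate([1580, 48, 0]) cube([80, 80, 701]);
translate([48, 697, 0]) cube([80, 80, 701]);
translate([1580, 697, 0]) cube([80, 80, 701]);
translate([651, 159, 729]) {
  cube([406, 507, 24]);
  translate([0, 0, 24]) cube([406, 24, 36]);
  translate([0, 483, 24]) cube([406, 24, 36]);
  translate([0, 24, 24]) cube([24, 459, 36]);
  translate([382, 24, 24]) cube([24, 459, 36]);
}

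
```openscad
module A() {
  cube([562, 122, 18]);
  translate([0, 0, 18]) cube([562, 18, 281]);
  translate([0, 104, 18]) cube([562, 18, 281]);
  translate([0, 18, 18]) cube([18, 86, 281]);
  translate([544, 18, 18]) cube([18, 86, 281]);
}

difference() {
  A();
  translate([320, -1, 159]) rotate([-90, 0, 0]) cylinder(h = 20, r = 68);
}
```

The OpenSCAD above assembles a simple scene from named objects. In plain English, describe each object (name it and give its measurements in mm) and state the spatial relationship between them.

A is an open storage box with external size 562×122×299 mm and wall thickness 18 mm (the base is also 18 mm thick). The base covers the whole footprint; the four walls stand on the base, with the y-facing walls full-width and the x-facing walls fitting between their inner faces.

The open box has a circular hole of radius 68 mm through its front wall, centred at (x = 320, z = 159).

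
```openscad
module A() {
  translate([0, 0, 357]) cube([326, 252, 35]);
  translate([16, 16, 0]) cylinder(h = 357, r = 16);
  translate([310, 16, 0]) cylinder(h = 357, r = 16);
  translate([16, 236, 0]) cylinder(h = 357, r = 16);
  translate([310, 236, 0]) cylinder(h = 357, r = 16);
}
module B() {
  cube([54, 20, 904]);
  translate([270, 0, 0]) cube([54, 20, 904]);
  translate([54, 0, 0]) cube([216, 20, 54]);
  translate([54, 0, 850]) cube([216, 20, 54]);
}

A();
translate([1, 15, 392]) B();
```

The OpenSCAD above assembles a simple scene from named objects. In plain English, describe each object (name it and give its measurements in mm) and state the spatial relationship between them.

A is a simple wooden stool: a rectangular seat 326 mm (x) by 252 mm (y), 35 mm thick, top face at z = 392 mm, on four round legs, each 32 mm in diameter. The legs rest on z = 0, each leg's axis is inset half a diameter from the nearest pair of seat edges (so the leg's bounding box is flush with the corner).

B is a rectangular picture frame lying in the x–z plane (depth along y). The opening is 216 mm wide (x) by 796 mm tall (z), surrounded by a border 54 mm wide on all four sides. The frame is 20 mm deep and is made of two full-height vertical stiles with two horizontal rails fitted between them.

The picture frame is on top of the stool.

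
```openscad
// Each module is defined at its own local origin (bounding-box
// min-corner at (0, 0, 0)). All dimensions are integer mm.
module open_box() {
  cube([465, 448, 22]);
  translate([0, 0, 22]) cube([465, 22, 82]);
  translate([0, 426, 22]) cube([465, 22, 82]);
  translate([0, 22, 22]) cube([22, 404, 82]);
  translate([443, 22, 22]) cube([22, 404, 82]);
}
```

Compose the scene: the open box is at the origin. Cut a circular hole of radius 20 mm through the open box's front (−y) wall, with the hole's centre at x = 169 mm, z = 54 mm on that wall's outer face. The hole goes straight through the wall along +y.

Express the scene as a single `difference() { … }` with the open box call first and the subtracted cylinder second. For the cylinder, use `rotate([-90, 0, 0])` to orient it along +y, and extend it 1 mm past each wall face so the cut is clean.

difference() {
  open_box();
  translate([169, -1, 54]) rotate([-90, 0, 0]) cylinder(h = 24, r = 20);
}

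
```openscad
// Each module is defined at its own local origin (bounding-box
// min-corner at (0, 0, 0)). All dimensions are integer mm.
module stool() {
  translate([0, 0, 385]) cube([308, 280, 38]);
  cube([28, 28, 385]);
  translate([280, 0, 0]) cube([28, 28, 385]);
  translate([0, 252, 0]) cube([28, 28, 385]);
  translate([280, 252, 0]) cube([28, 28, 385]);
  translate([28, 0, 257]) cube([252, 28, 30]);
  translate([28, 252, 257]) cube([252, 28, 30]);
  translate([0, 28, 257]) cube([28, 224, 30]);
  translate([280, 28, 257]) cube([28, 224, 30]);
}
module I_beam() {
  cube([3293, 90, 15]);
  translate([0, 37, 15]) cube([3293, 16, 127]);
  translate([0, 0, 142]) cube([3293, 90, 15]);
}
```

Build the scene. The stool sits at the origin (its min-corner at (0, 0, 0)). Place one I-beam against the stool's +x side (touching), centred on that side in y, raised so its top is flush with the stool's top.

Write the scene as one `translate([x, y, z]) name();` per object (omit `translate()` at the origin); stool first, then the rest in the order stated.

stool();
translate([308, 95, 266]) I_beam();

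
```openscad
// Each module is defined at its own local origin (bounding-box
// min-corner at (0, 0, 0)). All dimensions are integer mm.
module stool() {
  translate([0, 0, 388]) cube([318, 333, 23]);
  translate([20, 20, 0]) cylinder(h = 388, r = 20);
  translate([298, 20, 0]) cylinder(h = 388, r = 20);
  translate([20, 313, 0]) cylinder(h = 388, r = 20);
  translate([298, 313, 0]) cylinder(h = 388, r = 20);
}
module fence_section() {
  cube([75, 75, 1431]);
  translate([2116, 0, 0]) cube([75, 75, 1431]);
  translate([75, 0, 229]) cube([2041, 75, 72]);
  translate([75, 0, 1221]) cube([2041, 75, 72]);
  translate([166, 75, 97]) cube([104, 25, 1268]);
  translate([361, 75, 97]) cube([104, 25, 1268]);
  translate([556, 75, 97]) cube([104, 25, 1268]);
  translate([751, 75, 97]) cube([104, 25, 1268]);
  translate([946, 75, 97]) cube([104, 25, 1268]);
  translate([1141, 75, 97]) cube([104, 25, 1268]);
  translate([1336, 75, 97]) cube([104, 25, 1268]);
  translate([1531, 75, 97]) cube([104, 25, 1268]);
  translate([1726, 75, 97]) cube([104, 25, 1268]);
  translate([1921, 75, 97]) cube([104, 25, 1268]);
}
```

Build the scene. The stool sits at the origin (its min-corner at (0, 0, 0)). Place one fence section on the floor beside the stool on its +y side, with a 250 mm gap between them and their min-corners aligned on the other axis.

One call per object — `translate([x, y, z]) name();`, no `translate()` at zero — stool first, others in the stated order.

stool();
translate([0, 583, 0]) fence_section();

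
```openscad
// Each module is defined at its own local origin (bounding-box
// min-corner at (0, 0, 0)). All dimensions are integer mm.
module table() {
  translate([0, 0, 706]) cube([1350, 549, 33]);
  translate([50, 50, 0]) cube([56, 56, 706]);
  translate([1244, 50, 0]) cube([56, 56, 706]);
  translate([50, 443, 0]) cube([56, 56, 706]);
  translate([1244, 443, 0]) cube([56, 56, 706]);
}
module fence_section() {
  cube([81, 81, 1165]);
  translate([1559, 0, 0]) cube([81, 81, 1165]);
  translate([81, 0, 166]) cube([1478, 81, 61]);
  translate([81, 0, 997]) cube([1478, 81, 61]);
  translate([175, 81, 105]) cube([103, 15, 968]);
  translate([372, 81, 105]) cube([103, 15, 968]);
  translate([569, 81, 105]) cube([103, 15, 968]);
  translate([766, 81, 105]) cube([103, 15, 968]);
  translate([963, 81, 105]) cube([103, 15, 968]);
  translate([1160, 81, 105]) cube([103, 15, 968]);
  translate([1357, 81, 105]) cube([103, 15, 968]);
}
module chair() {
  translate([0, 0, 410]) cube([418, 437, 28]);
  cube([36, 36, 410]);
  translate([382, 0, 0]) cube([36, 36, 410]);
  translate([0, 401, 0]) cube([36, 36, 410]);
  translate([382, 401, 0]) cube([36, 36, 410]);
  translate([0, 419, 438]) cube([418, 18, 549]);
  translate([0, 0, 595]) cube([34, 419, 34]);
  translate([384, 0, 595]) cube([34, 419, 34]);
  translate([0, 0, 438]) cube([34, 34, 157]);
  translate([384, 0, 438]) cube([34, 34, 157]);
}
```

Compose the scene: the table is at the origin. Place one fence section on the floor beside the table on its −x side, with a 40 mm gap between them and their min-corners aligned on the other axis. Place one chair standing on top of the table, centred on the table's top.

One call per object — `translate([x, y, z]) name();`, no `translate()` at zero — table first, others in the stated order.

table();
translate([-1680, 0, 0]) fence_section();
translate([466, 56, 739]) chair();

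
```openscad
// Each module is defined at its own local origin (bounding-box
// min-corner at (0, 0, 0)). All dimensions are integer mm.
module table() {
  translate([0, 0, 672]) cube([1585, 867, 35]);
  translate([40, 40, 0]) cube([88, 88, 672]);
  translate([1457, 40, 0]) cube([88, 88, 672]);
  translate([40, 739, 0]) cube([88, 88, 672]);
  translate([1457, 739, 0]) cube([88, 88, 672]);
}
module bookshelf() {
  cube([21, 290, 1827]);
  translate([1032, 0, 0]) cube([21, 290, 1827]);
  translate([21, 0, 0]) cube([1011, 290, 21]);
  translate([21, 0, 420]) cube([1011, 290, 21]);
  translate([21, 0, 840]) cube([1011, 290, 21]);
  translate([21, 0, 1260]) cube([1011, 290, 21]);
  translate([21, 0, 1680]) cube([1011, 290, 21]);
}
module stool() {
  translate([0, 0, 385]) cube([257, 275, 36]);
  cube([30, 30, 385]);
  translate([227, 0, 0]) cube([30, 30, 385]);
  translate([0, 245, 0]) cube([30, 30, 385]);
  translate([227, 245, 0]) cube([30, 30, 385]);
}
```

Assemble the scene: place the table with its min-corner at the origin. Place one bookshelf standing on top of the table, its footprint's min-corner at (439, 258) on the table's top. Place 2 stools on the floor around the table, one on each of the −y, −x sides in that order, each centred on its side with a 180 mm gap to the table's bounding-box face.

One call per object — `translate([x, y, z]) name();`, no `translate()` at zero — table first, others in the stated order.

table();
translate([439, 258, 707]) bookshelf();
translate([664, -455, 0]) stool();
translate([-437, 296, 0]) stool();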